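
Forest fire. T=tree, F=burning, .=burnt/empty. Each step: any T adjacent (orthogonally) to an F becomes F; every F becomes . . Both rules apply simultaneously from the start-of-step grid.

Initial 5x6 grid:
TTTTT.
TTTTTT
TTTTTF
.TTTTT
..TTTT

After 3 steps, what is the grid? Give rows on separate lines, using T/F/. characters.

Step 1: 3 trees catch fire, 1 burn out
  TTTTT.
  TTTTTF
  TTTTF.
  .TTTTF
  ..TTTT
Step 2: 4 trees catch fire, 3 burn out
  TTTTT.
  TTTTF.
  TTTF..
  .TTTF.
  ..TTTF
Step 3: 5 trees catch fire, 4 burn out
  TTTTF.
  TTTF..
  TTF...
  .TTF..
  ..TTF.

TTTTF.
TTTF..
TTF...
.TTF..
..TTF.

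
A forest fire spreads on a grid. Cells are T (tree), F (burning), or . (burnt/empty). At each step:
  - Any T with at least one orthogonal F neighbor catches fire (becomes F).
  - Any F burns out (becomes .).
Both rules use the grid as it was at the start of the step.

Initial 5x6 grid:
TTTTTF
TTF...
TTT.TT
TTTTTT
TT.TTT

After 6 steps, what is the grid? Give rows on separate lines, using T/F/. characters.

Step 1: 4 trees catch fire, 2 burn out
  TTFTF.
  TF....
  TTF.TT
  TTTTTT
  TT.TTT
Step 2: 5 trees catch fire, 4 burn out
  TF.F..
  F.....
  TF..TT
  TTFTTT
  TT.TTT
Step 3: 4 trees catch fire, 5 burn out
  F.....
  ......
  F...TT
  TF.FTT
  TT.TTT
Step 4: 4 trees catch fire, 4 burn out
  ......
  ......
  ....TT
  F...FT
  TF.FTT
Step 5: 4 trees catch fire, 4 burn out
  ......
  ......
  ....FT
  .....F
  F...FT
Step 6: 2 trees catch fire, 4 burn out
  ......
  ......
  .....F
  ......
  .....F

......
......
.....F
......
.....F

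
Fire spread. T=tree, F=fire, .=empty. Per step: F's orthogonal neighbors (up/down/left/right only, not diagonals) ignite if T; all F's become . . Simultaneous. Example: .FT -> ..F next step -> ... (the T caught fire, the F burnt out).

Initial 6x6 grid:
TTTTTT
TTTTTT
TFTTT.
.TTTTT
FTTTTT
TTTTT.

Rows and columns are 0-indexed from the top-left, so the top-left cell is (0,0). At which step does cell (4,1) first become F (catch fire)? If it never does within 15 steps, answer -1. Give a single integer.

Step 1: cell (4,1)='F' (+6 fires, +2 burnt)
  -> target ignites at step 1
Step 2: cell (4,1)='.' (+7 fires, +6 burnt)
Step 3: cell (4,1)='.' (+7 fires, +7 burnt)
Step 4: cell (4,1)='.' (+5 fires, +7 burnt)
Step 5: cell (4,1)='.' (+5 fires, +5 burnt)
Step 6: cell (4,1)='.' (+1 fires, +5 burnt)
Step 7: cell (4,1)='.' (+0 fires, +1 burnt)
  fire out at step 7

1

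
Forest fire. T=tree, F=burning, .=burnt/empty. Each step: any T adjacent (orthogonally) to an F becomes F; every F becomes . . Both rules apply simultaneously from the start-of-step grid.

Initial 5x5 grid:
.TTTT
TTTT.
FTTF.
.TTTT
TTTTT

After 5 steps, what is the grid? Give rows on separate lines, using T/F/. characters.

Step 1: 5 trees catch fire, 2 burn out
  .TTTT
  FTTF.
  .FF..
  .TTFT
  TTTTT
Step 2: 7 trees catch fire, 5 burn out
  .TTFT
  .FF..
  .....
  .FF.F
  TTTFT
Step 3: 6 trees catch fire, 7 burn out
  .FF.F
  .....
  .....
  .....
  TFF.F
Step 4: 1 trees catch fire, 6 burn out
  .....
  .....
  .....
  .....
  F....
Step 5: 0 trees catch fire, 1 burn out
  .....
  .....
  .....
  .....
  .....

.....
.....
.....
.....
.....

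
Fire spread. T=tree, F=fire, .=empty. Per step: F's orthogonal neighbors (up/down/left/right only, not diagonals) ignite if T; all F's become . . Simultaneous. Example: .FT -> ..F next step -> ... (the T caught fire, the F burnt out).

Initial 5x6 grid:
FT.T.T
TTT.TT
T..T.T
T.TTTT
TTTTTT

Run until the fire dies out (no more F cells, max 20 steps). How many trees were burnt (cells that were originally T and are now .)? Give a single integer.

Step 1: +2 fires, +1 burnt (F count now 2)
Step 2: +2 fires, +2 burnt (F count now 2)
Step 3: +2 fires, +2 burnt (F count now 2)
Step 4: +1 fires, +2 burnt (F count now 1)
Step 5: +1 fires, +1 burnt (F count now 1)
Step 6: +1 fires, +1 burnt (F count now 1)
Step 7: +2 fires, +1 burnt (F count now 2)
Step 8: +2 fires, +2 burnt (F count now 2)
Step 9: +3 fires, +2 burnt (F count now 3)
Step 10: +1 fires, +3 burnt (F count now 1)
Step 11: +1 fires, +1 burnt (F count now 1)
Step 12: +1 fires, +1 burnt (F count now 1)
Step 13: +2 fires, +1 burnt (F count now 2)
Step 14: +0 fires, +2 burnt (F count now 0)
Fire out after step 14
Initially T: 22, now '.': 29
Total burnt (originally-T cells now '.'): 21

Answer: 21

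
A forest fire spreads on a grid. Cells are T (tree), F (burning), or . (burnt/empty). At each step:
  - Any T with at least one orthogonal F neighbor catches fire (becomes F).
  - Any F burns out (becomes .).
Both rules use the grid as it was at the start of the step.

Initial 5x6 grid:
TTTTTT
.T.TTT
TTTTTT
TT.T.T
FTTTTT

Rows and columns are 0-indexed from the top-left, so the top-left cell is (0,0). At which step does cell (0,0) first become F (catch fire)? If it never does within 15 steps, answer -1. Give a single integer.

Step 1: cell (0,0)='T' (+2 fires, +1 burnt)
Step 2: cell (0,0)='T' (+3 fires, +2 burnt)
Step 3: cell (0,0)='T' (+2 fires, +3 burnt)
Step 4: cell (0,0)='T' (+4 fires, +2 burnt)
Step 5: cell (0,0)='T' (+3 fires, +4 burnt)
Step 6: cell (0,0)='F' (+5 fires, +3 burnt)
  -> target ignites at step 6
Step 7: cell (0,0)='.' (+3 fires, +5 burnt)
Step 8: cell (0,0)='.' (+2 fires, +3 burnt)
Step 9: cell (0,0)='.' (+1 fires, +2 burnt)
Step 10: cell (0,0)='.' (+0 fires, +1 burnt)
  fire out at step 10

6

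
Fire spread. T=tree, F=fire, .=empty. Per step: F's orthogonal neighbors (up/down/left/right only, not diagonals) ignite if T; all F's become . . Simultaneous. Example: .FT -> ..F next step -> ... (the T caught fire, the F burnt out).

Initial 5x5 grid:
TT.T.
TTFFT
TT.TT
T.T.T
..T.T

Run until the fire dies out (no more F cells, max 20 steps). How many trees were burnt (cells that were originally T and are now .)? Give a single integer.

Step 1: +4 fires, +2 burnt (F count now 4)
Step 2: +4 fires, +4 burnt (F count now 4)
Step 3: +3 fires, +4 burnt (F count now 3)
Step 4: +2 fires, +3 burnt (F count now 2)
Step 5: +0 fires, +2 burnt (F count now 0)
Fire out after step 5
Initially T: 15, now '.': 23
Total burnt (originally-T cells now '.'): 13

Answer: 13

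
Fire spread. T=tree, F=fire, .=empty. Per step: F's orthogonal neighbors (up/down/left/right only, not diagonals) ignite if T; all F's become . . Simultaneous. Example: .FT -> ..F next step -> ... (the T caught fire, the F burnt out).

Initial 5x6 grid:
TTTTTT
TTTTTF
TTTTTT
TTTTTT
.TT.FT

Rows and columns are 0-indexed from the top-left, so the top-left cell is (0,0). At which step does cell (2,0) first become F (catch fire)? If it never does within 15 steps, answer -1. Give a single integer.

Step 1: cell (2,0)='T' (+5 fires, +2 burnt)
Step 2: cell (2,0)='T' (+5 fires, +5 burnt)
Step 3: cell (2,0)='T' (+4 fires, +5 burnt)
Step 4: cell (2,0)='T' (+5 fires, +4 burnt)
Step 5: cell (2,0)='T' (+5 fires, +5 burnt)
Step 6: cell (2,0)='F' (+2 fires, +5 burnt)
  -> target ignites at step 6
Step 7: cell (2,0)='.' (+0 fires, +2 burnt)
  fire out at step 7

6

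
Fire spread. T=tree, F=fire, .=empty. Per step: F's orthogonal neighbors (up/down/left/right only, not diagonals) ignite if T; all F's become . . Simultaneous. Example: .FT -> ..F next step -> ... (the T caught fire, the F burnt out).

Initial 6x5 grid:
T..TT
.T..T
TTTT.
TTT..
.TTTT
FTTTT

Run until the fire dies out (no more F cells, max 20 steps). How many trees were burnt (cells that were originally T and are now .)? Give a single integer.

Answer: 16

Derivation:
Step 1: +1 fires, +1 burnt (F count now 1)
Step 2: +2 fires, +1 burnt (F count now 2)
Step 3: +3 fires, +2 burnt (F count now 3)
Step 4: +5 fires, +3 burnt (F count now 5)
Step 5: +4 fires, +5 burnt (F count now 4)
Step 6: +1 fires, +4 burnt (F count now 1)
Step 7: +0 fires, +1 burnt (F count now 0)
Fire out after step 7
Initially T: 20, now '.': 26
Total burnt (originally-T cells now '.'): 16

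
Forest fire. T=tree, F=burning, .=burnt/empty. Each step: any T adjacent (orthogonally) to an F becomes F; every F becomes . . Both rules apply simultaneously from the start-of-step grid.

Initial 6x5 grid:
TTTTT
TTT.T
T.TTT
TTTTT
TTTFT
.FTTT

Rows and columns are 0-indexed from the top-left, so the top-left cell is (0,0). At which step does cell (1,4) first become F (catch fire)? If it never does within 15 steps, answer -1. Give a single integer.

Step 1: cell (1,4)='T' (+6 fires, +2 burnt)
Step 2: cell (1,4)='T' (+6 fires, +6 burnt)
Step 3: cell (1,4)='T' (+3 fires, +6 burnt)
Step 4: cell (1,4)='F' (+3 fires, +3 burnt)
  -> target ignites at step 4
Step 5: cell (1,4)='.' (+4 fires, +3 burnt)
Step 6: cell (1,4)='.' (+3 fires, +4 burnt)
Step 7: cell (1,4)='.' (+0 fires, +3 burnt)
  fire out at step 7

4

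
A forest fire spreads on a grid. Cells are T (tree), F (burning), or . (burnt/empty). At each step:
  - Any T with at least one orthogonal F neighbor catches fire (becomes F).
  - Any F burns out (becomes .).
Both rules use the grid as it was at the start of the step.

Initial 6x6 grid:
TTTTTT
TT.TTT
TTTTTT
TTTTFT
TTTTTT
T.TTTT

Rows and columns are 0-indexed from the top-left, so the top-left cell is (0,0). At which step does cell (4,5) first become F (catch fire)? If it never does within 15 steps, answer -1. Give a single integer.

Step 1: cell (4,5)='T' (+4 fires, +1 burnt)
Step 2: cell (4,5)='F' (+7 fires, +4 burnt)
  -> target ignites at step 2
Step 3: cell (4,5)='.' (+8 fires, +7 burnt)
Step 4: cell (4,5)='.' (+6 fires, +8 burnt)
Step 5: cell (4,5)='.' (+4 fires, +6 burnt)
Step 6: cell (4,5)='.' (+3 fires, +4 burnt)
Step 7: cell (4,5)='.' (+1 fires, +3 burnt)
Step 8: cell (4,5)='.' (+0 fires, +1 burnt)
  fire out at step 8

2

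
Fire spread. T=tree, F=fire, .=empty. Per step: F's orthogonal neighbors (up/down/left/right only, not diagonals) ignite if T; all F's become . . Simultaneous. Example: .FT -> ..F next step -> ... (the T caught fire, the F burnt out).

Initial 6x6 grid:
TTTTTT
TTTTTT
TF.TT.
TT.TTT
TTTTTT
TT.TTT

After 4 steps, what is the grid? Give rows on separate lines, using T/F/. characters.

Step 1: 3 trees catch fire, 1 burn out
  TTTTTT
  TFTTTT
  F..TT.
  TF.TTT
  TTTTTT
  TT.TTT
Step 2: 5 trees catch fire, 3 burn out
  TFTTTT
  F.FTTT
  ...TT.
  F..TTT
  TFTTTT
  TT.TTT
Step 3: 6 trees catch fire, 5 burn out
  F.FTTT
  ...FTT
  ...TT.
  ...TTT
  F.FTTT
  TF.TTT
Step 4: 5 trees catch fire, 6 burn out
  ...FTT
  ....FT
  ...FT.
  ...TTT
  ...FTT
  F..TTT

...FTT
....FT
...FT.
...TTT
...FTT
F..TTT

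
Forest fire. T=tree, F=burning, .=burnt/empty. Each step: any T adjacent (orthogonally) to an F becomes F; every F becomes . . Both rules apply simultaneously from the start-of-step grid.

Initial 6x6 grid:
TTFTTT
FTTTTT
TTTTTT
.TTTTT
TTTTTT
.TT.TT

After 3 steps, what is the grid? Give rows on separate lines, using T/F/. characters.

Step 1: 6 trees catch fire, 2 burn out
  FF.FTT
  .FFTTT
  FTTTTT
  .TTTTT
  TTTTTT
  .TT.TT
Step 2: 4 trees catch fire, 6 burn out
  ....FT
  ...FTT
  .FFTTT
  .TTTTT
  TTTTTT
  .TT.TT
Step 3: 5 trees catch fire, 4 burn out
  .....F
  ....FT
  ...FTT
  .FFTTT
  TTTTTT
  .TT.TT

.....F
....FT
...FTT
.FFTTT
TTTTTT
.TT.TT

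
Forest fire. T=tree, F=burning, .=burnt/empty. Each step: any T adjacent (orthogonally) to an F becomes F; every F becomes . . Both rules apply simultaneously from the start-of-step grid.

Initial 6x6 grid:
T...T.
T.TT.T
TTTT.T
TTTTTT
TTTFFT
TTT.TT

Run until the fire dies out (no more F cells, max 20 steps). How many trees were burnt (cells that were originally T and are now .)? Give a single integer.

Step 1: +5 fires, +2 burnt (F count now 5)
Step 2: +6 fires, +5 burnt (F count now 6)
Step 3: +6 fires, +6 burnt (F count now 6)
Step 4: +5 fires, +6 burnt (F count now 5)
Step 5: +1 fires, +5 burnt (F count now 1)
Step 6: +1 fires, +1 burnt (F count now 1)
Step 7: +1 fires, +1 burnt (F count now 1)
Step 8: +0 fires, +1 burnt (F count now 0)
Fire out after step 8
Initially T: 26, now '.': 35
Total burnt (originally-T cells now '.'): 25

Answer: 25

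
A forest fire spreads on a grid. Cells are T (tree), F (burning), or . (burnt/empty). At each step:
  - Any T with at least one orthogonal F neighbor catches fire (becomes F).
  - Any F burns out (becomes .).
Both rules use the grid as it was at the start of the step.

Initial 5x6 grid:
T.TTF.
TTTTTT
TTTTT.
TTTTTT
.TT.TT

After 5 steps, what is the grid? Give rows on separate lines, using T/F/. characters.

Step 1: 2 trees catch fire, 1 burn out
  T.TF..
  TTTTFT
  TTTTT.
  TTTTTT
  .TT.TT
Step 2: 4 trees catch fire, 2 burn out
  T.F...
  TTTF.F
  TTTTF.
  TTTTTT
  .TT.TT
Step 3: 3 trees catch fire, 4 burn out
  T.....
  TTF...
  TTTF..
  TTTTFT
  .TT.TT
Step 4: 5 trees catch fire, 3 burn out
  T.....
  TF....
  TTF...
  TTTF.F
  .TT.FT
Step 5: 4 trees catch fire, 5 burn out
  T.....
  F.....
  TF....
  TTF...
  .TT..F

T.....
F.....
TF....
TTF...
.TT..F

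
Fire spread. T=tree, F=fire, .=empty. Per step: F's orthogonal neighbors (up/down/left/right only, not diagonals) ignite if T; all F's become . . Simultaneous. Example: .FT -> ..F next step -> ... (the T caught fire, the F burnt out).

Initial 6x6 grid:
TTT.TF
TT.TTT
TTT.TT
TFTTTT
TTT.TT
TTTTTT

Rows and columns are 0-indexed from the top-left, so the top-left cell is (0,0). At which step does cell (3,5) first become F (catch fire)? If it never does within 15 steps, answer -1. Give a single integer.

Step 1: cell (3,5)='T' (+6 fires, +2 burnt)
Step 2: cell (3,5)='T' (+9 fires, +6 burnt)
Step 3: cell (3,5)='F' (+8 fires, +9 burnt)
  -> target ignites at step 3
Step 4: cell (3,5)='.' (+5 fires, +8 burnt)
Step 5: cell (3,5)='.' (+2 fires, +5 burnt)
Step 6: cell (3,5)='.' (+0 fires, +2 burnt)
  fire out at step 6

3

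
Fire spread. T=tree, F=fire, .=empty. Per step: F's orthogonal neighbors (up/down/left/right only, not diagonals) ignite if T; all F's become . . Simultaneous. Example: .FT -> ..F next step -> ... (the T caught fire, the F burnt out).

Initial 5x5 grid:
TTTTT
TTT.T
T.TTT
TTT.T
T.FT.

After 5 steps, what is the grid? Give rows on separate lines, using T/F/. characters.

Step 1: 2 trees catch fire, 1 burn out
  TTTTT
  TTT.T
  T.TTT
  TTF.T
  T..F.
Step 2: 2 trees catch fire, 2 burn out
  TTTTT
  TTT.T
  T.FTT
  TF..T
  T....
Step 3: 3 trees catch fire, 2 burn out
  TTTTT
  TTF.T
  T..FT
  F...T
  T....
Step 4: 5 trees catch fire, 3 burn out
  TTFTT
  TF..T
  F...F
  ....T
  F....
Step 5: 5 trees catch fire, 5 burn out
  TF.FT
  F...F
  .....
  ....F
  .....

TF.FT
F...F
.....
....F
.....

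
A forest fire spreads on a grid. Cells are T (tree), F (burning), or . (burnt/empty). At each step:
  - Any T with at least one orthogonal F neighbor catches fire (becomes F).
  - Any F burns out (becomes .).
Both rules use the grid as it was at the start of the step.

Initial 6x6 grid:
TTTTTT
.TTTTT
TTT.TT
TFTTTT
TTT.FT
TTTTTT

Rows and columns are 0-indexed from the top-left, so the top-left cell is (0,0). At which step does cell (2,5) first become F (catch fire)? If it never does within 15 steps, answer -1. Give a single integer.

Step 1: cell (2,5)='T' (+7 fires, +2 burnt)
Step 2: cell (2,5)='T' (+11 fires, +7 burnt)
Step 3: cell (2,5)='F' (+6 fires, +11 burnt)
  -> target ignites at step 3
Step 4: cell (2,5)='.' (+5 fires, +6 burnt)
Step 5: cell (2,5)='.' (+2 fires, +5 burnt)
Step 6: cell (2,5)='.' (+0 fires, +2 burnt)
  fire out at step 6

3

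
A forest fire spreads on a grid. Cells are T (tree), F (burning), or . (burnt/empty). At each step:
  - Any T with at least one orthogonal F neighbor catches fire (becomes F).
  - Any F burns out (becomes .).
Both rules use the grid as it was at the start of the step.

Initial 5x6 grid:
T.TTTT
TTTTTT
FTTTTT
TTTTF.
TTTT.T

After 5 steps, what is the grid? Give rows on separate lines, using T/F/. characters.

Step 1: 5 trees catch fire, 2 burn out
  T.TTTT
  FTTTTT
  .FTTFT
  FTTF..
  TTTT.T
Step 2: 10 trees catch fire, 5 burn out
  F.TTTT
  .FTTFT
  ..FF.F
  .FF...
  FTTF.T
Step 3: 6 trees catch fire, 10 burn out
  ..TTFT
  ..FF.F
  ......
  ......
  .FF..T
Step 4: 3 trees catch fire, 6 burn out
  ..FF.F
  ......
  ......
  ......
  .....T
Step 5: 0 trees catch fire, 3 burn out
  ......
  ......
  ......
  ......
  .....T

......
......
......
......
.....T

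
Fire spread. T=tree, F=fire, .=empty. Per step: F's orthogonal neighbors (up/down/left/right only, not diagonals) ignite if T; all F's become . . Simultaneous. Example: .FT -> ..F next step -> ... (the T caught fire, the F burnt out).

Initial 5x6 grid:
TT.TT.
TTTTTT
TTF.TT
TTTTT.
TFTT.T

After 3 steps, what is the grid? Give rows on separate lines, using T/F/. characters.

Step 1: 6 trees catch fire, 2 burn out
  TT.TT.
  TTFTTT
  TF..TT
  TFFTT.
  F.FT.T
Step 2: 6 trees catch fire, 6 burn out
  TT.TT.
  TF.FTT
  F...TT
  F..FT.
  ...F.T
Step 3: 5 trees catch fire, 6 burn out
  TF.FT.
  F...FT
  ....TT
  ....F.
  .....T

TF.FT.
F...FT
....TT
....F.
.....T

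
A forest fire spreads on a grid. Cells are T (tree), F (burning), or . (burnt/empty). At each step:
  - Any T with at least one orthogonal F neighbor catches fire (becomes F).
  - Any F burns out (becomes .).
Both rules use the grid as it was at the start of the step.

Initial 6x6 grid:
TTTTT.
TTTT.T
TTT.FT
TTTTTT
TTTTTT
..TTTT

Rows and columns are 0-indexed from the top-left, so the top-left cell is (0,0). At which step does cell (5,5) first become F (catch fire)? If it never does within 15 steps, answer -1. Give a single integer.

Step 1: cell (5,5)='T' (+2 fires, +1 burnt)
Step 2: cell (5,5)='T' (+4 fires, +2 burnt)
Step 3: cell (5,5)='T' (+4 fires, +4 burnt)
Step 4: cell (5,5)='F' (+5 fires, +4 burnt)
  -> target ignites at step 4
Step 5: cell (5,5)='.' (+5 fires, +5 burnt)
Step 6: cell (5,5)='.' (+5 fires, +5 burnt)
Step 7: cell (5,5)='.' (+3 fires, +5 burnt)
Step 8: cell (5,5)='.' (+2 fires, +3 burnt)
Step 9: cell (5,5)='.' (+0 fires, +2 burnt)
  fire out at step 9

4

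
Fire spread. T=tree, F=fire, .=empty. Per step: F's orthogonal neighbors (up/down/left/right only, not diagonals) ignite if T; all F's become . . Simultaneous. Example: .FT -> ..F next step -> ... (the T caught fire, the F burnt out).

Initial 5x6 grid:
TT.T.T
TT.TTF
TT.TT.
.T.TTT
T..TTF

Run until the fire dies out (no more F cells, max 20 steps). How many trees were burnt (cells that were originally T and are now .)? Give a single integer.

Step 1: +4 fires, +2 burnt (F count now 4)
Step 2: +4 fires, +4 burnt (F count now 4)
Step 3: +3 fires, +4 burnt (F count now 3)
Step 4: +0 fires, +3 burnt (F count now 0)
Fire out after step 4
Initially T: 19, now '.': 22
Total burnt (originally-T cells now '.'): 11

Answer: 11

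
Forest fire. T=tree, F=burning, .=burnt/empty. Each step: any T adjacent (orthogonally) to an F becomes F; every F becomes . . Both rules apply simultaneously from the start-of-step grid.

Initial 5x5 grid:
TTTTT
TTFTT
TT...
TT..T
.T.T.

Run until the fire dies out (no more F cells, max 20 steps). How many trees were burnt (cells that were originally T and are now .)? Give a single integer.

Answer: 14

Derivation:
Step 1: +3 fires, +1 burnt (F count now 3)
Step 2: +5 fires, +3 burnt (F count now 5)
Step 3: +4 fires, +5 burnt (F count now 4)
Step 4: +2 fires, +4 burnt (F count now 2)
Step 5: +0 fires, +2 burnt (F count now 0)
Fire out after step 5
Initially T: 16, now '.': 23
Total burnt (originally-T cells now '.'): 14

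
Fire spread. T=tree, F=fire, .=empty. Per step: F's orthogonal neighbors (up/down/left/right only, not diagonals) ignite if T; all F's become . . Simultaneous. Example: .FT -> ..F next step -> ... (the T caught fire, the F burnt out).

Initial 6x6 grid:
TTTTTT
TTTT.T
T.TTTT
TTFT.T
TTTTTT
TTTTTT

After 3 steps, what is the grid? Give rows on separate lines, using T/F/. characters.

Step 1: 4 trees catch fire, 1 burn out
  TTTTTT
  TTTT.T
  T.FTTT
  TF.F.T
  TTFTTT
  TTTTTT
Step 2: 6 trees catch fire, 4 burn out
  TTTTTT
  TTFT.T
  T..FTT
  F....T
  TF.FTT
  TTFTTT
Step 3: 9 trees catch fire, 6 burn out
  TTFTTT
  TF.F.T
  F...FT
  .....T
  F...FT
  TF.FTT

TTFTTT
TF.F.T
F...FT
.....T
F...FT
TF.FTT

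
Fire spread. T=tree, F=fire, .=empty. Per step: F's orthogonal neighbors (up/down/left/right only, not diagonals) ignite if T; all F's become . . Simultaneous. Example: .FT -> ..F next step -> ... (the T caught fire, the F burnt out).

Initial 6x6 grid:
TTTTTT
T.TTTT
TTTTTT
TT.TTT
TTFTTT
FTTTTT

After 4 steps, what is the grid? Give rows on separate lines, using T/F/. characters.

Step 1: 5 trees catch fire, 2 burn out
  TTTTTT
  T.TTTT
  TTTTTT
  TT.TTT
  FF.FTT
  .FFTTT
Step 2: 5 trees catch fire, 5 burn out
  TTTTTT
  T.TTTT
  TTTTTT
  FF.FTT
  ....FT
  ...FTT
Step 3: 6 trees catch fire, 5 burn out
  TTTTTT
  T.TTTT
  FFTFTT
  ....FT
  .....F
  ....FT
Step 4: 6 trees catch fire, 6 burn out
  TTTTTT
  F.TFTT
  ..F.FT
  .....F
  ......
  .....F

TTTTTT
F.TFTT
..F.FT
.....F
......
.....F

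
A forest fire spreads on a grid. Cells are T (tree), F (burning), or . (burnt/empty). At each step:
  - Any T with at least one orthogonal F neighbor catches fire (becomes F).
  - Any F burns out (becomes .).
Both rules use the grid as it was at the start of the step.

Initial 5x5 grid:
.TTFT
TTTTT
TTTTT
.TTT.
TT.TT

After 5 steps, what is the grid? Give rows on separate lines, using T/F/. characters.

Step 1: 3 trees catch fire, 1 burn out
  .TF.F
  TTTFT
  TTTTT
  .TTT.
  TT.TT
Step 2: 4 trees catch fire, 3 burn out
  .F...
  TTF.F
  TTTFT
  .TTT.
  TT.TT
Step 3: 4 trees catch fire, 4 burn out
  .....
  TF...
  TTF.F
  .TTF.
  TT.TT
Step 4: 4 trees catch fire, 4 burn out
  .....
  F....
  TF...
  .TF..
  TT.FT
Step 5: 3 trees catch fire, 4 burn out
  .....
  .....
  F....
  .F...
  TT..F

.....
.....
F....
.F...
TT..F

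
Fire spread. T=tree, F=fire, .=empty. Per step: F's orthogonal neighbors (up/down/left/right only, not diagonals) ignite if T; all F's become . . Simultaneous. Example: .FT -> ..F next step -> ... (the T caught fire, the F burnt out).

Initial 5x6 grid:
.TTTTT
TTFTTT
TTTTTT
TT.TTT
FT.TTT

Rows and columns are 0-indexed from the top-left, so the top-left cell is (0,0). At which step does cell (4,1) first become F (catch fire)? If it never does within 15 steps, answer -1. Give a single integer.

Step 1: cell (4,1)='F' (+6 fires, +2 burnt)
  -> target ignites at step 1
Step 2: cell (4,1)='.' (+8 fires, +6 burnt)
Step 3: cell (4,1)='.' (+4 fires, +8 burnt)
Step 4: cell (4,1)='.' (+4 fires, +4 burnt)
Step 5: cell (4,1)='.' (+2 fires, +4 burnt)
Step 6: cell (4,1)='.' (+1 fires, +2 burnt)
Step 7: cell (4,1)='.' (+0 fires, +1 burnt)
  fire out at step 7

1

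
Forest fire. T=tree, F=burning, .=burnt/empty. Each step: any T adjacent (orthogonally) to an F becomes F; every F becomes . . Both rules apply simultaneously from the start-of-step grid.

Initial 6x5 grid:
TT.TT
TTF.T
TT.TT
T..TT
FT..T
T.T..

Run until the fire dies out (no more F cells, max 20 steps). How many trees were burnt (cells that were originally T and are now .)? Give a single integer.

Answer: 9

Derivation:
Step 1: +4 fires, +2 burnt (F count now 4)
Step 2: +4 fires, +4 burnt (F count now 4)
Step 3: +1 fires, +4 burnt (F count now 1)
Step 4: +0 fires, +1 burnt (F count now 0)
Fire out after step 4
Initially T: 18, now '.': 21
Total burnt (originally-T cells now '.'): 9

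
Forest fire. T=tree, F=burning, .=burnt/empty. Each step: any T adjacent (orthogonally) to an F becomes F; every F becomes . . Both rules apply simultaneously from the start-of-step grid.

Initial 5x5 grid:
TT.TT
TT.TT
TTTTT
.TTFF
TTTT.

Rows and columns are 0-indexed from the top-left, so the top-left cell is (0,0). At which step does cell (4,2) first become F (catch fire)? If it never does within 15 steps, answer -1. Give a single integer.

Step 1: cell (4,2)='T' (+4 fires, +2 burnt)
Step 2: cell (4,2)='F' (+5 fires, +4 burnt)
  -> target ignites at step 2
Step 3: cell (4,2)='.' (+4 fires, +5 burnt)
Step 4: cell (4,2)='.' (+3 fires, +4 burnt)
Step 5: cell (4,2)='.' (+2 fires, +3 burnt)
Step 6: cell (4,2)='.' (+1 fires, +2 burnt)
Step 7: cell (4,2)='.' (+0 fires, +1 burnt)
  fire out at step 7

2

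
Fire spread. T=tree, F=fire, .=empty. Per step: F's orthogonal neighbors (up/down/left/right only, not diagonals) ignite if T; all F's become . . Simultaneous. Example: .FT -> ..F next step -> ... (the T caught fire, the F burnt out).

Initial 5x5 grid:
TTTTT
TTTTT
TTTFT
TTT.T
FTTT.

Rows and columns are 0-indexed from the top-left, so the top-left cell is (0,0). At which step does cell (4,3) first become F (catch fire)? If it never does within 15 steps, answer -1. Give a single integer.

Step 1: cell (4,3)='T' (+5 fires, +2 burnt)
Step 2: cell (4,3)='T' (+9 fires, +5 burnt)
Step 3: cell (4,3)='F' (+5 fires, +9 burnt)
  -> target ignites at step 3
Step 4: cell (4,3)='.' (+2 fires, +5 burnt)
Step 5: cell (4,3)='.' (+0 fires, +2 burnt)
  fire out at step 5

3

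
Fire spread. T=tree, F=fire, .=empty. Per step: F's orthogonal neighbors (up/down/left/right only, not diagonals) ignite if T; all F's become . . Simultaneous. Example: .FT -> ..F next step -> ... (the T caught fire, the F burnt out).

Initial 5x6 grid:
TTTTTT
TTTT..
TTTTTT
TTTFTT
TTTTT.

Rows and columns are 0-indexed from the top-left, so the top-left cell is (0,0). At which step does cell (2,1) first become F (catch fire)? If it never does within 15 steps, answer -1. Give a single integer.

Step 1: cell (2,1)='T' (+4 fires, +1 burnt)
Step 2: cell (2,1)='T' (+7 fires, +4 burnt)
Step 3: cell (2,1)='F' (+6 fires, +7 burnt)
  -> target ignites at step 3
Step 4: cell (2,1)='.' (+5 fires, +6 burnt)
Step 5: cell (2,1)='.' (+3 fires, +5 burnt)
Step 6: cell (2,1)='.' (+1 fires, +3 burnt)
Step 7: cell (2,1)='.' (+0 fires, +1 burnt)
  fire out at step 7

3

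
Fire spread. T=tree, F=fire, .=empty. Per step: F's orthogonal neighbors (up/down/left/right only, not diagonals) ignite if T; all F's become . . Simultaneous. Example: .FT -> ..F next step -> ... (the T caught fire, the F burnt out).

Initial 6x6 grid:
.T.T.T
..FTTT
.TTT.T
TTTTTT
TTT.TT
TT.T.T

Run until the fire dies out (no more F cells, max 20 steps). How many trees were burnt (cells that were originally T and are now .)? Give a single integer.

Step 1: +2 fires, +1 burnt (F count now 2)
Step 2: +5 fires, +2 burnt (F count now 5)
Step 3: +4 fires, +5 burnt (F count now 4)
Step 4: +5 fires, +4 burnt (F count now 5)
Step 5: +4 fires, +5 burnt (F count now 4)
Step 6: +2 fires, +4 burnt (F count now 2)
Step 7: +1 fires, +2 burnt (F count now 1)
Step 8: +0 fires, +1 burnt (F count now 0)
Fire out after step 8
Initially T: 25, now '.': 34
Total burnt (originally-T cells now '.'): 23

Answer: 23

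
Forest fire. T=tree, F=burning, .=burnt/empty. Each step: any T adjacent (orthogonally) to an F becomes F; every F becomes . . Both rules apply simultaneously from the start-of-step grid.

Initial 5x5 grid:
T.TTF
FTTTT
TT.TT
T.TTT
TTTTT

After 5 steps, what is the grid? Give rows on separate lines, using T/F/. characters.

Step 1: 5 trees catch fire, 2 burn out
  F.TF.
  .FTTF
  FT.TT
  T.TTT
  TTTTT
Step 2: 6 trees catch fire, 5 burn out
  ..F..
  ..FF.
  .F.TF
  F.TTT
  TTTTT
Step 3: 3 trees catch fire, 6 burn out
  .....
  .....
  ...F.
  ..TTF
  FTTTT
Step 4: 3 trees catch fire, 3 burn out
  .....
  .....
  .....
  ..TF.
  .FTTF
Step 5: 3 trees catch fire, 3 burn out
  .....
  .....
  .....
  ..F..
  ..FF.

.....
.....
.....
..F..
..FF.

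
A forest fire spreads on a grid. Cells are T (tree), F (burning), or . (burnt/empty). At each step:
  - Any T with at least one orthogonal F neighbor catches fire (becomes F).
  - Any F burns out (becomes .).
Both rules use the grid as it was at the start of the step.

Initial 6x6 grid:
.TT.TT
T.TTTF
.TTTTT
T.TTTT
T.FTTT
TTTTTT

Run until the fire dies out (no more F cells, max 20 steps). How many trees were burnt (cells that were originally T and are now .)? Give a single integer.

Step 1: +6 fires, +2 burnt (F count now 6)
Step 2: +9 fires, +6 burnt (F count now 9)
Step 3: +7 fires, +9 burnt (F count now 7)
Step 4: +3 fires, +7 burnt (F count now 3)
Step 5: +2 fires, +3 burnt (F count now 2)
Step 6: +0 fires, +2 burnt (F count now 0)
Fire out after step 6
Initially T: 28, now '.': 35
Total burnt (originally-T cells now '.'): 27

Answer: 27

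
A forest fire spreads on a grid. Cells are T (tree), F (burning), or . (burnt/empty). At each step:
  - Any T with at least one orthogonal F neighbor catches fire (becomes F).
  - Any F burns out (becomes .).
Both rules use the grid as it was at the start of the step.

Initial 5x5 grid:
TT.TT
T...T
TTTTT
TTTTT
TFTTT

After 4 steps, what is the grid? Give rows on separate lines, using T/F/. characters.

Step 1: 3 trees catch fire, 1 burn out
  TT.TT
  T...T
  TTTTT
  TFTTT
  F.FTT
Step 2: 4 trees catch fire, 3 burn out
  TT.TT
  T...T
  TFTTT
  F.FTT
  ...FT
Step 3: 4 trees catch fire, 4 burn out
  TT.TT
  T...T
  F.FTT
  ...FT
  ....F
Step 4: 3 trees catch fire, 4 burn out
  TT.TT
  F...T
  ...FT
  ....F
  .....

TT.TT
F...T
...FT
....F
.....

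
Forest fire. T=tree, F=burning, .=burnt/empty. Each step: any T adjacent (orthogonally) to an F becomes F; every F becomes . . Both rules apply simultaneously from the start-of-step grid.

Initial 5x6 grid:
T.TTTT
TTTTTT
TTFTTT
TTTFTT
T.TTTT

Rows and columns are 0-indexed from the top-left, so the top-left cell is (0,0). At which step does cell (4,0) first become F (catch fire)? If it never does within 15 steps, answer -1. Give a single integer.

Step 1: cell (4,0)='T' (+6 fires, +2 burnt)
Step 2: cell (4,0)='T' (+9 fires, +6 burnt)
Step 3: cell (4,0)='T' (+6 fires, +9 burnt)
Step 4: cell (4,0)='F' (+4 fires, +6 burnt)
  -> target ignites at step 4
Step 5: cell (4,0)='.' (+1 fires, +4 burnt)
Step 6: cell (4,0)='.' (+0 fires, +1 burnt)
  fire out at step 6

4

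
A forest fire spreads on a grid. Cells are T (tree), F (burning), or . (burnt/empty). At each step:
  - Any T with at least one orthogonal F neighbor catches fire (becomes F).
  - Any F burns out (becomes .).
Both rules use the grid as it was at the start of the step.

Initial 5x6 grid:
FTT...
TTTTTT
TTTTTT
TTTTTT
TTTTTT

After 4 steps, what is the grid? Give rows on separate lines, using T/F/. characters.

Step 1: 2 trees catch fire, 1 burn out
  .FT...
  FTTTTT
  TTTTTT
  TTTTTT
  TTTTTT
Step 2: 3 trees catch fire, 2 burn out
  ..F...
  .FTTTT
  FTTTTT
  TTTTTT
  TTTTTT
Step 3: 3 trees catch fire, 3 burn out
  ......
  ..FTTT
  .FTTTT
  FTTTTT
  TTTTTT
Step 4: 4 trees catch fire, 3 burn out
  ......
  ...FTT
  ..FTTT
  .FTTTT
  FTTTTT

......
...FTT
..FTTT
.FTTTT
FTTTTT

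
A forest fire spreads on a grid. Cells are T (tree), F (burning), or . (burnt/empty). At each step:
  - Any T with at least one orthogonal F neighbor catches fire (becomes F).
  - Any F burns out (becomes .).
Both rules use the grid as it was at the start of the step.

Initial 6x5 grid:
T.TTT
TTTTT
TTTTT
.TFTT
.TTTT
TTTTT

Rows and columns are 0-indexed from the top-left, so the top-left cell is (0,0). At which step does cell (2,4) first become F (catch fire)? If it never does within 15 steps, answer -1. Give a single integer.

Step 1: cell (2,4)='T' (+4 fires, +1 burnt)
Step 2: cell (2,4)='T' (+7 fires, +4 burnt)
Step 3: cell (2,4)='F' (+8 fires, +7 burnt)
  -> target ignites at step 3
Step 4: cell (2,4)='.' (+5 fires, +8 burnt)
Step 5: cell (2,4)='.' (+2 fires, +5 burnt)
Step 6: cell (2,4)='.' (+0 fires, +2 burnt)
  fire out at step 6

3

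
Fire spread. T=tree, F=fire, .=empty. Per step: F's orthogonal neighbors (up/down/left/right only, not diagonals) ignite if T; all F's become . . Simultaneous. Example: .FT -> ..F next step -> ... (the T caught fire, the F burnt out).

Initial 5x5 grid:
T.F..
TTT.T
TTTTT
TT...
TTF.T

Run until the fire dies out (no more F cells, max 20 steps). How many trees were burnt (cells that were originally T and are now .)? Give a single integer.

Step 1: +2 fires, +2 burnt (F count now 2)
Step 2: +4 fires, +2 burnt (F count now 4)
Step 3: +4 fires, +4 burnt (F count now 4)
Step 4: +3 fires, +4 burnt (F count now 3)
Step 5: +1 fires, +3 burnt (F count now 1)
Step 6: +0 fires, +1 burnt (F count now 0)
Fire out after step 6
Initially T: 15, now '.': 24
Total burnt (originally-T cells now '.'): 14

Answer: 14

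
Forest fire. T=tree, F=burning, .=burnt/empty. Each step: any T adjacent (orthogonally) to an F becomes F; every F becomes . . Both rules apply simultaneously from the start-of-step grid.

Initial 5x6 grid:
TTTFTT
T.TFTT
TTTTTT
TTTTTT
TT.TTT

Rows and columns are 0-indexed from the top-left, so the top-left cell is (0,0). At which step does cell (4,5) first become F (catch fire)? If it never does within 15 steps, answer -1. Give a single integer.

Step 1: cell (4,5)='T' (+5 fires, +2 burnt)
Step 2: cell (4,5)='T' (+6 fires, +5 burnt)
Step 3: cell (4,5)='T' (+6 fires, +6 burnt)
Step 4: cell (4,5)='T' (+5 fires, +6 burnt)
Step 5: cell (4,5)='F' (+3 fires, +5 burnt)
  -> target ignites at step 5
Step 6: cell (4,5)='.' (+1 fires, +3 burnt)
Step 7: cell (4,5)='.' (+0 fires, +1 burnt)
  fire out at step 7

5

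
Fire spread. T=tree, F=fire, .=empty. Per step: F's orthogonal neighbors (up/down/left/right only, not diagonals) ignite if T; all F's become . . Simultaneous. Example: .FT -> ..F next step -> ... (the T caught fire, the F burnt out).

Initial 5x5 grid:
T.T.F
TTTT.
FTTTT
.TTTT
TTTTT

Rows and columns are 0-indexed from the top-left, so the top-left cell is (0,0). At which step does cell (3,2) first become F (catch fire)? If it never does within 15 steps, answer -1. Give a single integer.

Step 1: cell (3,2)='T' (+2 fires, +2 burnt)
Step 2: cell (3,2)='T' (+4 fires, +2 burnt)
Step 3: cell (3,2)='F' (+4 fires, +4 burnt)
  -> target ignites at step 3
Step 4: cell (3,2)='.' (+6 fires, +4 burnt)
Step 5: cell (3,2)='.' (+2 fires, +6 burnt)
Step 6: cell (3,2)='.' (+1 fires, +2 burnt)
Step 7: cell (3,2)='.' (+0 fires, +1 burnt)
  fire out at step 7

3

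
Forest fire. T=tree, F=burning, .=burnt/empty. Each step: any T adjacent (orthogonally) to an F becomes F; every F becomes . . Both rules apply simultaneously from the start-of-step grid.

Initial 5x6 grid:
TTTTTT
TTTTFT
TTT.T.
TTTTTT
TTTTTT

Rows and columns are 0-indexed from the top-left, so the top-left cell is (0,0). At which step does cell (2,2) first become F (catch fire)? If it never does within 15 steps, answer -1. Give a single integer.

Step 1: cell (2,2)='T' (+4 fires, +1 burnt)
Step 2: cell (2,2)='T' (+4 fires, +4 burnt)
Step 3: cell (2,2)='F' (+6 fires, +4 burnt)
  -> target ignites at step 3
Step 4: cell (2,2)='.' (+6 fires, +6 burnt)
Step 5: cell (2,2)='.' (+4 fires, +6 burnt)
Step 6: cell (2,2)='.' (+2 fires, +4 burnt)
Step 7: cell (2,2)='.' (+1 fires, +2 burnt)
Step 8: cell (2,2)='.' (+0 fires, +1 burnt)
  fire out at step 8

3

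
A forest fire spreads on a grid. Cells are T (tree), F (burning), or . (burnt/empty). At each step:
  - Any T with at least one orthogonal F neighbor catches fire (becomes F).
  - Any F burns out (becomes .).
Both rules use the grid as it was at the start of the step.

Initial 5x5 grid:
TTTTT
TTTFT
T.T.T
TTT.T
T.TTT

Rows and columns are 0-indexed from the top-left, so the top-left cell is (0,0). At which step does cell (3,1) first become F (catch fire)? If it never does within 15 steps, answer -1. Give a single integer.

Step 1: cell (3,1)='T' (+3 fires, +1 burnt)
Step 2: cell (3,1)='T' (+5 fires, +3 burnt)
Step 3: cell (3,1)='T' (+4 fires, +5 burnt)
Step 4: cell (3,1)='F' (+5 fires, +4 burnt)
  -> target ignites at step 4
Step 5: cell (3,1)='.' (+2 fires, +5 burnt)
Step 6: cell (3,1)='.' (+1 fires, +2 burnt)
Step 7: cell (3,1)='.' (+0 fires, +1 burnt)
  fire out at step 7

4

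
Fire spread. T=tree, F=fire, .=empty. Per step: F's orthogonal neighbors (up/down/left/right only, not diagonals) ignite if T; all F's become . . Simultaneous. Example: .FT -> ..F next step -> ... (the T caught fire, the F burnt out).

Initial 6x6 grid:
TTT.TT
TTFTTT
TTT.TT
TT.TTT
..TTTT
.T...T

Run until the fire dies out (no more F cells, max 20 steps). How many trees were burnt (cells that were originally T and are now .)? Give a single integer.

Step 1: +4 fires, +1 burnt (F count now 4)
Step 2: +4 fires, +4 burnt (F count now 4)
Step 3: +6 fires, +4 burnt (F count now 6)
Step 4: +4 fires, +6 burnt (F count now 4)
Step 5: +3 fires, +4 burnt (F count now 3)
Step 6: +2 fires, +3 burnt (F count now 2)
Step 7: +2 fires, +2 burnt (F count now 2)
Step 8: +0 fires, +2 burnt (F count now 0)
Fire out after step 8
Initially T: 26, now '.': 35
Total burnt (originally-T cells now '.'): 25

Answer: 25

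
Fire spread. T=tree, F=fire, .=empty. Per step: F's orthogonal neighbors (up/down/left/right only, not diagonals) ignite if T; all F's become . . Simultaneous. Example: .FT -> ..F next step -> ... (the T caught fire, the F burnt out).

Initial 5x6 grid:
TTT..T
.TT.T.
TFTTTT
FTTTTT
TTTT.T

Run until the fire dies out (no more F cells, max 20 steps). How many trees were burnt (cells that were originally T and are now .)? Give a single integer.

Step 1: +5 fires, +2 burnt (F count now 5)
Step 2: +5 fires, +5 burnt (F count now 5)
Step 3: +5 fires, +5 burnt (F count now 5)
Step 4: +4 fires, +5 burnt (F count now 4)
Step 5: +1 fires, +4 burnt (F count now 1)
Step 6: +1 fires, +1 burnt (F count now 1)
Step 7: +0 fires, +1 burnt (F count now 0)
Fire out after step 7
Initially T: 22, now '.': 29
Total burnt (originally-T cells now '.'): 21

Answer: 21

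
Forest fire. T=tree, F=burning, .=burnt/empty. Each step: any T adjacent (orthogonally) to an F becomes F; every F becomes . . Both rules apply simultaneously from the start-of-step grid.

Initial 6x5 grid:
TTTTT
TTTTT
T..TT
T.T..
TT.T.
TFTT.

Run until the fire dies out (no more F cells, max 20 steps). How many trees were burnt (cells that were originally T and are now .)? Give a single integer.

Answer: 20

Derivation:
Step 1: +3 fires, +1 burnt (F count now 3)
Step 2: +2 fires, +3 burnt (F count now 2)
Step 3: +2 fires, +2 burnt (F count now 2)
Step 4: +1 fires, +2 burnt (F count now 1)
Step 5: +1 fires, +1 burnt (F count now 1)
Step 6: +2 fires, +1 burnt (F count now 2)
Step 7: +2 fires, +2 burnt (F count now 2)
Step 8: +2 fires, +2 burnt (F count now 2)
Step 9: +3 fires, +2 burnt (F count now 3)
Step 10: +2 fires, +3 burnt (F count now 2)
Step 11: +0 fires, +2 burnt (F count now 0)
Fire out after step 11
Initially T: 21, now '.': 29
Total burnt (originally-T cells now '.'): 20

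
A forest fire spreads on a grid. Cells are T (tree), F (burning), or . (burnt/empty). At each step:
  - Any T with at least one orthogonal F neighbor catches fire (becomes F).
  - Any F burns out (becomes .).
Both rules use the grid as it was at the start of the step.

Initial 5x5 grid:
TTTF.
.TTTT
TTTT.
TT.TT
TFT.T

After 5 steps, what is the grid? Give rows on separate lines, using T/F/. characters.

Step 1: 5 trees catch fire, 2 burn out
  TTF..
  .TTFT
  TTTT.
  TF.TT
  F.F.T
Step 2: 6 trees catch fire, 5 burn out
  TF...
  .TF.F
  TFTF.
  F..TT
  ....T
Step 3: 5 trees catch fire, 6 burn out
  F....
  .F...
  F.F..
  ...FT
  ....T
Step 4: 1 trees catch fire, 5 burn out
  .....
  .....
  .....
  ....F
  ....T
Step 5: 1 trees catch fire, 1 burn out
  .....
  .....
  .....
  .....
  ....F

.....
.....
.....
.....
....F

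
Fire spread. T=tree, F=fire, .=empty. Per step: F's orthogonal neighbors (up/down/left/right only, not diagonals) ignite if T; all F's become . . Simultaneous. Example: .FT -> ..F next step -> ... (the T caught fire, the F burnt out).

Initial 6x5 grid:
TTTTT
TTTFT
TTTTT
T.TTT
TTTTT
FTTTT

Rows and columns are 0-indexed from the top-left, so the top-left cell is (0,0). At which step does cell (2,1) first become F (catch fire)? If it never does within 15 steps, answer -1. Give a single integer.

Step 1: cell (2,1)='T' (+6 fires, +2 burnt)
Step 2: cell (2,1)='T' (+9 fires, +6 burnt)
Step 3: cell (2,1)='F' (+9 fires, +9 burnt)
  -> target ignites at step 3
Step 4: cell (2,1)='.' (+3 fires, +9 burnt)
Step 5: cell (2,1)='.' (+0 fires, +3 burnt)
  fire out at step 5

3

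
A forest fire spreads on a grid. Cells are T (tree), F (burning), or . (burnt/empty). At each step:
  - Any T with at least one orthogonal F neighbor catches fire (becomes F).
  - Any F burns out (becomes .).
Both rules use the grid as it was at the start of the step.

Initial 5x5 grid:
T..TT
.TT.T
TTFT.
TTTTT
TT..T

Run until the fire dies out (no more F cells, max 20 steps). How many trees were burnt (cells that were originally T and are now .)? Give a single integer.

Answer: 13

Derivation:
Step 1: +4 fires, +1 burnt (F count now 4)
Step 2: +4 fires, +4 burnt (F count now 4)
Step 3: +3 fires, +4 burnt (F count now 3)
Step 4: +2 fires, +3 burnt (F count now 2)
Step 5: +0 fires, +2 burnt (F count now 0)
Fire out after step 5
Initially T: 17, now '.': 21
Total burnt (originally-T cells now '.'): 13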